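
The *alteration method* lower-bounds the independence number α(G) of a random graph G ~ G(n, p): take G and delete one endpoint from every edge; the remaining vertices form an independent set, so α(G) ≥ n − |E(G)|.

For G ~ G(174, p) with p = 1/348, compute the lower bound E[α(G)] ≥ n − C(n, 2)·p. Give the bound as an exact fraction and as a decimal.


E[|E(G)|] = C(174, 2)·p = 15051 · (1/348) = 173/4.
E[α(G)] ≥ n − E[|E(G)|] = 174 − 173/4 = 523/4.
Numerically: ≈ 130.750000.
(This is only a lower bound; the true E[α(G)] may be larger.)

E[α(G)] ≥ 523/4 ≈ 130.750000.


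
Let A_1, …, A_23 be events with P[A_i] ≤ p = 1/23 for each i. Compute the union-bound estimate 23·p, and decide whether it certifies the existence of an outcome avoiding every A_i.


Union bound: P[∪_{i=1}^{23} A_i] ≤ Σ_i P[A_i] ≤ 23·p = 23·(1/23) = 1.
Numerically: 1 ≈ 1.0000.
Is 1 < 1? NO.
Since the bound 1 is ≥ 1, the union bound is uninformative here; it does NOT by itself certify existence.

23·p = 1 ≈ 1.0000; existence NOT certified by the union bound.


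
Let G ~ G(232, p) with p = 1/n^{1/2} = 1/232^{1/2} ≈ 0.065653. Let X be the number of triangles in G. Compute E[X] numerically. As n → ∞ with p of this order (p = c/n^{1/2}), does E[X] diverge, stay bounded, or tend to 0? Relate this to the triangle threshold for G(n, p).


Number of potential triangles: C(232, 3) = 2054360.
Each occurs with probability p³ ≈ (0.065653)³ ≈ 2.8298800e-04.
By linearity: E[X] = C(232, 3)·p³ ≈ 2054360 · 2.8298800e-04 ≈ 581.35923.
Since α = 1/2 < 1, p = c/n^{1/2} ≫ 1/n is above the triangle threshold p ~ 1/n. Asymptotically E[X] ~ (c³/6)·n^{3(1−α)} = (1³/6)·n^{1.5} → ∞; triangles are abundant w.h.p.

E[X] ≈ 581.35923; in regime p = Θ(1/n^{1/2}) E[X] diverges (above the triangle threshold p ~ 1/n).


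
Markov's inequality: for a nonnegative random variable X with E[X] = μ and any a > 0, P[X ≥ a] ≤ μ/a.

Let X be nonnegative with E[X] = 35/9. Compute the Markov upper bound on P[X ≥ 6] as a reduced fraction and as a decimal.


μ = E[X] = 35/9, a = 6.
Markov: P[X ≥ 6] ≤ μ/a = (35/9)/6 = 35/54.
Numerically: ≈ 0.64815.
(Since a = 6 > μ = 3.88889, the bound 35/54 is < 1 and informative.)

P[X ≥ 6] ≤ 35/54 ≈ 0.64815.


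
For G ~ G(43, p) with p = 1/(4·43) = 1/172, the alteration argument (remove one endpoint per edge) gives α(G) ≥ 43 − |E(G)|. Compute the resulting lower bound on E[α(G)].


E[|E(G)|] = C(43, 2)·p = 903 · (1/172) = 21/4.
E[α(G)] ≥ n − E[|E(G)|] = 43 − 21/4 = 151/4.
Numerically: ≈ 37.750.
(This is only a lower bound; the true E[α(G)] may be larger.)

E[α(G)] ≥ 151/4 ≈ 37.750.


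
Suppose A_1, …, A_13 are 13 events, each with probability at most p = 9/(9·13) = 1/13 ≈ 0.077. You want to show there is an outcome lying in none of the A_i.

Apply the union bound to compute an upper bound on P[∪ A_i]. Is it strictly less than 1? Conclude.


Union bound: P[∪_{i=1}^{13} A_i] ≤ Σ_i P[A_i] ≤ 13·p = 13·(1/13) = 1.
Numerically: 1 ≈ 1.000.
Is 1 < 1? NO.
Since the bound 1 is ≥ 1, the union bound is uninformative here; it does NOT by itself certify existence.

13·p = 1 ≈ 1.000; existence NOT certified by the union bound.


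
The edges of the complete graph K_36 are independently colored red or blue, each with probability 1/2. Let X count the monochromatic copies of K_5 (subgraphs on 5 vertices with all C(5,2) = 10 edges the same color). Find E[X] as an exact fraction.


Let X = Σ_S X_S over the C(36, 5) = 376992 subsets S of size 5, where X_S = 1 if the K_5 on S is monochromatic.
For a fixed S, the K_5 on S has C(5, 2) = 10 edges. P[all 10 edges red] = (1/2)^10, and likewise for blue, so P[monochromatic] = 2·(1/2)^10 = 2^{1 − 10} = 1/512.
Summing: E[X] = C(36, 5) · 2^{1 − 10} = 376992 · 1/512 = 11781/16.
Numerically: E[X] ≈ 736.31250.

E[X] = C(36,5)·2^(1−C(5,2)) = 11781/16 ≈ 736.31250.


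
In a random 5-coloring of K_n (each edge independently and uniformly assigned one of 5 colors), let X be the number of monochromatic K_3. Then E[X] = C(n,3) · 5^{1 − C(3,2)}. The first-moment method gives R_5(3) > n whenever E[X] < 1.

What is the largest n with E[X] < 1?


We need C(n, 3) · 5^{1 − 3} < 1, i.e. C(n, 3) < 5^{3 − 1} = 25.
Check values of n near the boundary:
  n = 4: C(4, 3) = 4; 4 < 25? YES
  n = 5: C(5, 3) = 10; 10 < 25? YES
  n = 6: C(6, 3) = 20; 20 < 25? YES
  n = 7: C(7, 3) = 35; 35 < 25? NO
The largest n with C(n, 3) < 25 is n = 6 (where E[X] = 4/5 ≈ 0.800). Hence R_5(3) > 6, i.e. R_5(3) ≥ 7.

Largest n = 6; hence R_5(3) > 6.


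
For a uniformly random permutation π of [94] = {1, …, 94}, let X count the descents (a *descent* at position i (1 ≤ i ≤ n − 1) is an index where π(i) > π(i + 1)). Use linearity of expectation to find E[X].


Write X = Σ X_I over i = 1, …, 93, with X_I the indicator of one descent.
There are 93 indicators.
For each fixed i, the pair (π(i), π(i+1)) is a uniformly random ordered pair of distinct values from {1, …, 94}; by symmetry P[π(i) > π(i+1)] = 1/2.
By linearity: E[X] = 93 · (1/2) = (94 − 1) · (1/2) = 93/2 ≈ 46.500000.

E[X] = 93/2 = 46.500000.


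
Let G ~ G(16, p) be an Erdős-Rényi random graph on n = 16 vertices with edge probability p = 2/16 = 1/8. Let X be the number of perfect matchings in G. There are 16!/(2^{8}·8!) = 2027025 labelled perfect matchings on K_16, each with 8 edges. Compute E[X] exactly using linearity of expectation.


K_16 has 16!/(2^{8}·8!) = 2027025 labelled perfect matchings.
For each such perfect matching H, let X_H = 1 if all 8 edges of H are present in G. Then P[X_H = 1] = p^{8} = (1/8)^{8} = 1/16777216.
Summing the indicators: E[X] = Σ_H E[X_H] = 2027025 · p^{8} = 2027025 · 1/16777216 = 2027025/16777216.
Numerically: E[X] ≈ 0.1208.

E[X] = 2027025 · (1/8)^{8} = 2027025/16777216 ≈ 0.1208.


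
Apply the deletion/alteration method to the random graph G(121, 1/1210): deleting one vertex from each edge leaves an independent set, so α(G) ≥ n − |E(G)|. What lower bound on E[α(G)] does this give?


E[|E(G)|] = C(121, 2)·p = 7260 · (1/1210) = 6.
E[α(G)] ≥ n − E[|E(G)|] = 121 − 6 = 115.
Numerically: ≈ 115.000.
(This is only a lower bound; the true E[α(G)] may be larger.)

E[α(G)] ≥ 115 ≈ 115.000.


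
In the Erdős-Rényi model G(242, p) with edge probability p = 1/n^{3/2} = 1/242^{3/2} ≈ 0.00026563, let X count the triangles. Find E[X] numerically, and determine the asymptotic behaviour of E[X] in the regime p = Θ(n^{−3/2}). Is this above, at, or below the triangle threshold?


Number of potential triangles: C(242, 3) = 2332880.
Each occurs with probability p³ ≈ (0.00026563)³ ≈ 1.8742644e-11.
By linearity: E[X] = C(242, 3)·p³ ≈ 2332880 · 1.8742644e-11 ≈ 0.00004.
Since α = 3/2 > 1, p = c/n^{3/2} = o(1/n) is below the triangle threshold p ~ 1/n. Asymptotically E[X] ~ (c³/6)·n^{3(1−α)} = (1³/6)·n^{-1.5} → 0, so by Markov's inequality G has no triangles w.h.p.

E[X] ≈ 0.00004; in regime p = Θ(1/n^{3/2}) E[X] tends to 0 (below the triangle threshold p ~ 1/n).


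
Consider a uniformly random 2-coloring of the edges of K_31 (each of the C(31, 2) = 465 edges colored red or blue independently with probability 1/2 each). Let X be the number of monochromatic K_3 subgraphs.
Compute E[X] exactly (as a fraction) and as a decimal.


Let X = Σ_S X_S over the C(31, 3) = 4495 subsets S of size 3, where X_S = 1 if the K_3 on S is monochromatic.
For a fixed S, the K_3 on S has C(3, 2) = 3 edges. P[all 3 edges red] = (1/2)^3, and likewise for blue, so P[monochromatic] = 2·(1/2)^3 = 2^{1 − 3} = 1/4.
By linearity of expectation: E[X] = C(31, 3) · 2^{1 − 3} = 4495 · 1/4 = 4495/4.
Numerically: E[X] ≈ 1123.750000.

E[X] = C(31,3)·2^(1−C(3,2)) = 4495/4 ≈ 1123.750000.


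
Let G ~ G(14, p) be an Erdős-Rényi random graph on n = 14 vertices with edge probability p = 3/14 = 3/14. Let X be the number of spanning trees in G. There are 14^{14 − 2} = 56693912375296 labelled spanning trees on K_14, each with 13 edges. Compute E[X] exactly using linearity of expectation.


K_14 has 14^{14 − 2} = 56693912375296 labelled spanning trees.
For each such spanning tree H, let X_H = 1 if all 13 edges of H are present in G. Then P[X_H = 1] = p^{13} = (3/14)^{13} = 1594323/793714773254144.
By linearity of expectation: E[X] = Σ_H E[X_H] = 56693912375296 · p^{13} = 56693912375296 · 1594323/793714773254144 = 1594323/14.
Numerically: E[X] ≈ 1.14e+05.

E[X] = 56693912375296 · (3/14)^{13} = 1594323/14 ≈ 1.14e+05.


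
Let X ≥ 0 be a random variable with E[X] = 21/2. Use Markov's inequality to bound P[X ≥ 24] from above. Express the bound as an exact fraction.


μ = E[X] = 21/2, a = 24.
Markov: P[X ≥ 24] ≤ μ/a = (21/2)/24 = 7/16.
Numerically: ≈ 0.43750.
(Since a = 24 > μ = 10.50000, the bound 7/16 is < 1 and informative.)

P[X ≥ 24] ≤ 7/16 ≈ 0.43750.


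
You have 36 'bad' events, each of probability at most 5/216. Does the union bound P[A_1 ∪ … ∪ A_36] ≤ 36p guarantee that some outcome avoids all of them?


Union bound: P[∪_{i=1}^{36} A_i] ≤ Σ_i P[A_i] ≤ 36·p = 36·(5/216) = 5/6.
Numerically: 5/6 ≈ 0.8333.
Is 5/6 < 1? YES.
Since P[∪ A_i] ≤ 5/6 < 1, the complement has P[∩ A_i^c] ≥ 1 − 5/6 = 1/6 > 0, so some outcome avoids every A_i.

36·p = 5/6 ≈ 0.8333; existence CERTIFIED by the union bound.


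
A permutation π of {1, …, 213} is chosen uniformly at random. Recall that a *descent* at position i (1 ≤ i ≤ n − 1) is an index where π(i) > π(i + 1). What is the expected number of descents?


Write X = Σ X_I over i = 1, …, 212, with X_I the indicator of one descent.
There are 212 indicators.
For each fixed i, the pair (π(i), π(i+1)) is a uniformly random ordered pair of distinct values from {1, …, 213}; by symmetry P[π(i) > π(i+1)] = 1/2.
By linearity: E[X] = 212 · (1/2) = (213 − 1) · (1/2) = 106 ≈ 106.000000.

E[X] = 106 = 106.000000.


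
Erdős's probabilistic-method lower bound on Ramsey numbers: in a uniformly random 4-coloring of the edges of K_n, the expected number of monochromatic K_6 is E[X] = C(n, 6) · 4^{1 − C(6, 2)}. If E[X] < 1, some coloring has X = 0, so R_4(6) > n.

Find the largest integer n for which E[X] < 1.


We need C(n, 6) · 4^{1 − 15} < 1, i.e. C(n, 6) < 4^{15 − 1} = 268435456.
Check values of n near the boundary:
  n = 77: C(77, 6) = 237093780; 237093780 < 268435456? YES
  n = 78: C(78, 6) = 256851595; 256851595 < 268435456? YES
  n = 79: C(79, 6) = 277962685; 277962685 < 268435456? NO
The largest n with C(n, 6) < 268435456 is n = 78 (where E[X] = 256851595/268435456 ≈ 0.9568468). Hence R_4(6) > 78, i.e. R_4(6) ≥ 79.

Largest n = 78; hence R_4(6) > 78.


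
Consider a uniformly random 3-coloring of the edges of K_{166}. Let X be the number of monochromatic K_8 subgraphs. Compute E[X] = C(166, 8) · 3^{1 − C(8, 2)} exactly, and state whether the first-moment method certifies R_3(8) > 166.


E[X] = C(166, 8) · 3^{1 − 28} = 12049276177620 · 3^{−27} = 12049276177620/7625597484987.
As a reduced fraction: E[X] = 148756496020/94143178827 ≈ 1.5801091.
Is E[X] < 1? NO.
Since E[X] ≥ 1, the first-moment bound is inconclusive at n = 166; it does NOT by itself certify R_3(8) > 166.

E[X] = 148756496020/94143178827 ≈ 1.5801091; E[X] ≥ 1; first-moment method inconclusive here.


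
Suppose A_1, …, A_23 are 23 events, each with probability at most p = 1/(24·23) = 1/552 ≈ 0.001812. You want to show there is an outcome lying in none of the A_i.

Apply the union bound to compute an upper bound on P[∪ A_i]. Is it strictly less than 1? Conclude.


Union bound: P[∪_{i=1}^{23} A_i] ≤ Σ_i P[A_i] ≤ 23·p = 23·(1/552) = 1/24.
Numerically: 1/24 ≈ 0.041667.
Is 1/24 < 1? YES.
Since P[∪ A_i] ≤ 1/24 < 1, the complement has P[∩ A_i^c] ≥ 1 − 1/24 = 23/24 > 0, so some outcome avoids every A_i.

23·p = 1/24 ≈ 0.041667; existence CERTIFIED by the union bound.


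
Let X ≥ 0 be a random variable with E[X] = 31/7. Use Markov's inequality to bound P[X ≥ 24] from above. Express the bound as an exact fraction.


μ = E[X] = 31/7, a = 24.
Markov: P[X ≥ 24] ≤ μ/a = (31/7)/24 = 31/168.
Numerically: ≈ 0.1845.
(Since a = 24 > μ = 4.4286, the bound 31/168 is < 1 and informative.)

P[X ≥ 24] ≤ 31/168 ≈ 0.1845.


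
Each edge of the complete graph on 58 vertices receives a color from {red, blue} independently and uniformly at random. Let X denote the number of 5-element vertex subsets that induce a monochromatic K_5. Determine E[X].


Let X = Σ_S X_S over the C(58, 5) = 4582116 subsets S of size 5, where X_S = 1 if the K_5 on S is monochromatic.
For a fixed S, the K_5 on S has C(5, 2) = 10 edges. P[all 10 edges red] = (1/2)^10, and likewise for blue, so P[monochromatic] = 2·(1/2)^10 = 2^{1 − 10} = 1/512.
Summing: E[X] = C(58, 5) · 2^{1 − 10} = 4582116 · 1/512 = 1145529/128.
Numerically: E[X] ≈ 8949.4453.

E[X] = C(58,5)·2^(1−C(5,2)) = 1145529/128 ≈ 8949.4453.


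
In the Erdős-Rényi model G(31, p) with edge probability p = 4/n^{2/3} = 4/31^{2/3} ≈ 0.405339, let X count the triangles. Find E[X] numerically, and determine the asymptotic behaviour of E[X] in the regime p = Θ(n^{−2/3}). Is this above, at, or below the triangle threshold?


Number of potential triangles: C(31, 3) = 4495.
Each occurs with probability p³ ≈ (0.405339)³ ≈ 6.65972945e-02.
By linearity: E[X] = C(31, 3)·p³ ≈ 4495 · 6.65972945e-02 ≈ 299.354839.
Since α = 2/3 < 1, p = c/n^{2/3} ≫ 1/n is above the triangle threshold p ~ 1/n. Asymptotically E[X] ~ (c³/6)·n^{3(1−α)} = (4³/6)·n^{1} → ∞; triangles are abundant w.h.p.

E[X] ≈ 299.354839; in regime p = Θ(1/n^{2/3}) E[X] diverges (above the triangle threshold p ~ 1/n).


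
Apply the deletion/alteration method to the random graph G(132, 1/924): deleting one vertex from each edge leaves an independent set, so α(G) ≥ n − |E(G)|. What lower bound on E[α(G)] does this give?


E[|E(G)|] = C(132, 2)·p = 8646 · (1/924) = 131/14.
E[α(G)] ≥ n − E[|E(G)|] = 132 − 131/14 = 1717/14.
Numerically: ≈ 122.6429.
(This is only a lower bound; the true E[α(G)] may be larger.)

E[α(G)] ≥ 1717/14 ≈ 122.6429.


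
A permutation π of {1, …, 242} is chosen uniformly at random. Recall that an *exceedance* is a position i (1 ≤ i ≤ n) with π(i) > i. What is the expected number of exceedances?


Write X = Σ_{i=1}^{242} X_i, where X_i = 1_{π(i) > i}.
For each fixed i, π(i) is uniform over {1, …, 242} (marginal of a uniform permutation), so P[π(i) > i] = (n − i)/n. Summing: Σ_{i=1}^{242} (n − i)/n = (0 + 1 + … + 241)/242 = 242(242 − 1)/(2·242) = (242 − 1)/2.
Hence E[X] = Σ_{i=1}^{242} (242 − i)/242 = 241/2 ≈ 120.500.

E[X] = 241/2 = 120.500.


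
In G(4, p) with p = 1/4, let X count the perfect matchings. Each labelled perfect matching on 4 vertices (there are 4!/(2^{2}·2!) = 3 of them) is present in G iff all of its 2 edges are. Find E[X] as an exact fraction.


K_4 has 4!/(2^{2}·2!) = 3 labelled perfect matchings.
For each such perfect matching H, let X_H = 1 if all 2 edges of H are present in G. Then P[X_H = 1] = p^{2} = (1/4)^{2} = 1/16.
By linearity of expectation: E[X] = Σ_H E[X_H] = 3 · p^{2} = 3 · 1/16 = 3/16.
Numerically: E[X] ≈ 0.1875.

E[X] = 3 · (1/4)^{2} = 3/16 ≈ 0.1875.


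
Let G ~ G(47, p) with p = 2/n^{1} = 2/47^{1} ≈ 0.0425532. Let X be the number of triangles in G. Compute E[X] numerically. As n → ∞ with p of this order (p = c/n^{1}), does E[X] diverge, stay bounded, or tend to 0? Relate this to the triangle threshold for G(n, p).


Number of potential triangles: C(47, 3) = 16215.
Each occurs with probability p³ ≈ (0.0425532)³ ≈ 7.70542173e-05.
By linearity: E[X] = C(47, 3)·p³ ≈ 16215 · 7.70542173e-05 ≈ 1.249434.
Here α = 1, so p = 2/n is exactly at the triangle threshold p ~ 1/n. Asymptotically E[X] → c³/6 = 2³/6 = 4/3 ≈ 1.333333, a bounded constant. In this regime the triangle count is asymptotically Poisson(c³/6).

E[X] ≈ 1.249434; in regime p = Θ(1/n^{1}) E[X] stays bounded (at the triangle threshold p ~ 1/n).


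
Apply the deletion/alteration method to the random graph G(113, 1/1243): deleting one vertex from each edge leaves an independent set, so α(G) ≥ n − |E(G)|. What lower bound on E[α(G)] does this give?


E[|E(G)|] = C(113, 2)·p = 6328 · (1/1243) = 56/11.
E[α(G)] ≥ n − E[|E(G)|] = 113 − 56/11 = 1187/11.
Numerically: ≈ 107.909091.
(This is only a lower bound; the true E[α(G)] may be larger.)

E[α(G)] ≥ 1187/11 ≈ 107.909091.


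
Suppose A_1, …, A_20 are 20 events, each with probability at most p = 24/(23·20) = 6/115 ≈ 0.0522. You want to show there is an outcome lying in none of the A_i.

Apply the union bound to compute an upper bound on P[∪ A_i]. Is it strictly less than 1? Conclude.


Union bound: P[∪_{i=1}^{20} A_i] ≤ Σ_i P[A_i] ≤ 20·p = 20·(6/115) = 24/23.
Numerically: 24/23 ≈ 1.0435.
Is 24/23 < 1? NO.
Since the bound 24/23 is ≥ 1, the union bound is uninformative here; it does NOT by itself certify existence.

20·p = 24/23 ≈ 1.0435; existence NOT certified by the union bound.


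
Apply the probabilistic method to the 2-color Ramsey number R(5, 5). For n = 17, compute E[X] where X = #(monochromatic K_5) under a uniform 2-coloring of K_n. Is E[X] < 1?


E[X] = C(17, 5) · 2^{1 − 10} = 6188 · 2^{−9} = 6188/512.
As a reduced fraction: E[X] = 1547/128 ≈ 12.086.
Is E[X] < 1? NO.
Since E[X] ≥ 1, the first-moment bound is inconclusive at n = 17; it does NOT by itself certify R(5, 5) > 17.

E[X] = 1547/128 ≈ 12.086; E[X] ≥ 1; first-moment method inconclusive here.


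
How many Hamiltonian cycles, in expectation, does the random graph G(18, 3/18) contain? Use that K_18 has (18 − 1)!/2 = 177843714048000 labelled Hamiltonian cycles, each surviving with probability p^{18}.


K_18 has (18 − 1)!/2 = 177843714048000 labelled Hamiltonian cycles.
For each such Hamiltonian cycle H, let X_H = 1 if all 18 edges of H are present in G. Then P[X_H = 1] = p^{18} = (1/6)^{18} = 1/101559956668416.
By linearity: E[X] = Σ_H E[X_H] = 177843714048000 · p^{18} = 177843714048000 · 1/101559956668416 = 14889875/8503056.
Numerically: E[X] ≈ 1.75.

E[X] = 177843714048000 · (1/6)^{18} = 14889875/8503056 ≈ 1.75.


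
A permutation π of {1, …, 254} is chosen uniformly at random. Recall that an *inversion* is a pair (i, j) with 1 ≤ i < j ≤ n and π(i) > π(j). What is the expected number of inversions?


Write X = Σ X_I over the C(254, 2) = 32131 pairs i < j, with X_I the indicator of one inversion.
There are 32131 indicators.
For each fixed pair i < j, the values π(i) and π(j) are two distinct elements of {1, …, 254} in uniformly random order; by symmetry P[π(i) > π(j)] = 1/2.
By linearity: E[X] = 32131 · (1/2) = C(254, 2) · (1/2) = 32131/2 = 32131/2 ≈ 16065.50000.

E[X] = 32131/2 = 16065.50000.


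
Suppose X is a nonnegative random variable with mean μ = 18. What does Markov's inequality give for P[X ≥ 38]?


μ = E[X] = 18, a = 38.
Markov: P[X ≥ 38] ≤ μ/a = (18)/38 = 9/19.
Numerically: ≈ 0.4737.
(Since a = 38 > μ = 18.0000, the bound 9/19 is < 1 and informative.)

P[X ≥ 38] ≤ 9/19 ≈ 0.4737.


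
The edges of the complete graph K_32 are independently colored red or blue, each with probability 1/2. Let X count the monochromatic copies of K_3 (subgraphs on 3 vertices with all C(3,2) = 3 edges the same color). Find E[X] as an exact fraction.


Let X = Σ_S X_S over the C(32, 3) = 4960 subsets S of size 3, where X_S = 1 if the K_3 on S is monochromatic.
For a fixed S, the K_3 on S has C(3, 2) = 3 edges. P[all 3 edges red] = (1/2)^3, and likewise for blue, so P[monochromatic] = 2·(1/2)^3 = 2^{1 − 3} = 1/4.
Summing: E[X] = C(32, 3) · 2^{1 − 3} = 4960 · 1/4 = 1240.
Numerically: E[X] ≈ 1240.0000.

E[X] = C(32,3)·2^(1−C(3,2)) = 1240 ≈ 1240.0000.


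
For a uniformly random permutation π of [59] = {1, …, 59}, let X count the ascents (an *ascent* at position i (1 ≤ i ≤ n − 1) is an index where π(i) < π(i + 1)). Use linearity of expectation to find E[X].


Write X = Σ X_I over i = 1, …, 58, with X_I the indicator of one ascent.
There are 58 indicators.
For each fixed i, the pair (π(i), π(i+1)) is a uniformly random ordered pair of distinct values from {1, …, 59}; by symmetry P[π(i) < π(i+1)] = 1/2.
By linearity: E[X] = 58 · (1/2) = (59 − 1) · (1/2) = 29 ≈ 29.000.

E[X] = 29 = 29.000.


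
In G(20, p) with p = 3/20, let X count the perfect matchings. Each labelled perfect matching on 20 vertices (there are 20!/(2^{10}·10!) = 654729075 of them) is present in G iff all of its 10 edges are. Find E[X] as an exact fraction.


K_20 has 20!/(2^{10}·10!) = 654729075 labelled perfect matchings.
For each such perfect matching H, let X_H = 1 if all 10 edges of H are present in G. Then P[X_H = 1] = p^{10} = (3/20)^{10} = 59049/10240000000000.
Summing the indicators: E[X] = Σ_H E[X_H] = 654729075 · p^{10} = 654729075 · 59049/10240000000000 = 1546443885987/409600000000.
Numerically: E[X] ≈ 3.78.

E[X] = 654729075 · (3/20)^{10} = 1546443885987/409600000000 ≈ 3.78.


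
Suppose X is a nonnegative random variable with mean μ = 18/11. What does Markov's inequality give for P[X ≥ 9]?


μ = E[X] = 18/11, a = 9.
Markov: P[X ≥ 9] ≤ μ/a = (18/11)/9 = 2/11.
Numerically: ≈ 0.182.
(Since a = 9 > μ = 1.636, the bound 2/11 is < 1 and informative.)

P[X ≥ 9] ≤ 2/11 ≈ 0.182.


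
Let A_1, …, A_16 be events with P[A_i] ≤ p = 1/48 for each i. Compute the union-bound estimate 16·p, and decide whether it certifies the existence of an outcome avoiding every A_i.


Union bound: P[∪_{i=1}^{16} A_i] ≤ Σ_i P[A_i] ≤ 16·p = 16·(1/48) = 1/3.
Numerically: 1/3 ≈ 0.3333333.
Is 1/3 < 1? YES.
Since P[∪ A_i] ≤ 1/3 < 1, the complement has P[∩ A_i^c] ≥ 1 − 1/3 = 2/3 > 0, so some outcome avoids every A_i.

16·p = 1/3 ≈ 0.3333333; existence CERTIFIED by the union bound.


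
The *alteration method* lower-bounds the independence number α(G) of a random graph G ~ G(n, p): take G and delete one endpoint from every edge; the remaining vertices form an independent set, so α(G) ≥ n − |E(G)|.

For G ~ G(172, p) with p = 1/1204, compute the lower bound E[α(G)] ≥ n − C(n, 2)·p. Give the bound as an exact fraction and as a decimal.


E[|E(G)|] = C(172, 2)·p = 14706 · (1/1204) = 171/14.
E[α(G)] ≥ n − E[|E(G)|] = 172 − 171/14 = 2237/14.
Numerically: ≈ 159.786.
(This is only a lower bound; the true E[α(G)] may be larger.)

E[α(G)] ≥ 2237/14 ≈ 159.786.


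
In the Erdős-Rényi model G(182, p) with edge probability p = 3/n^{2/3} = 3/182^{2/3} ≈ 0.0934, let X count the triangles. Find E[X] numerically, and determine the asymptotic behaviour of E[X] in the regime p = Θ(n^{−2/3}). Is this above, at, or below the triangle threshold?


Number of potential triangles: C(182, 3) = 988260.
Each occurs with probability p³ ≈ (0.0934)³ ≈ 8.15119e-04.
By linearity: E[X] = C(182, 3)·p³ ≈ 988260 · 8.15119e-04 ≈ 805.549.
Since α = 2/3 < 1, p = c/n^{2/3} ≫ 1/n is above the triangle threshold p ~ 1/n. Asymptotically E[X] ~ (c³/6)·n^{3(1−α)} = (3³/6)·n^{1} → ∞; triangles are abundant w.h.p.

E[X] ≈ 805.549; in regime p = Θ(1/n^{2/3}) E[X] diverges (above the triangle threshold p ~ 1/n).


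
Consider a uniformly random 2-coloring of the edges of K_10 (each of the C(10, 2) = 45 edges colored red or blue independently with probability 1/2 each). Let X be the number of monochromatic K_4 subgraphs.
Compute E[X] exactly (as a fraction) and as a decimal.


Let X = Σ_S X_S over the C(10, 4) = 210 subsets S of size 4, where X_S = 1 if the K_4 on S is monochromatic.
For a fixed S, the K_4 on S has C(4, 2) = 6 edges. P[all 6 edges red] = (1/2)^6, and likewise for blue, so P[monochromatic] = 2·(1/2)^6 = 2^{1 − 6} = 1/32.
Summing: E[X] = C(10, 4) · 2^{1 − 6} = 210 · 1/32 = 105/16.
Numerically: E[X] ≈ 6.562.

E[X] = C(10,4)·2^(1−C(4,2)) = 105/16 ≈ 6.562.


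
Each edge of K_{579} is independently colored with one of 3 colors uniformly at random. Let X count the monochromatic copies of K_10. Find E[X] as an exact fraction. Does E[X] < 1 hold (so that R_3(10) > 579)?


E[X] = C(579, 10) · 3^{1 − 45} = 1079152988140386124680 · 3^{−44} = 1079152988140386124680/984770902183611232881.
As a reduced fraction: E[X] = 359717662713462041560/328256967394537077627 ≈ 1.0958.
Is E[X] < 1? NO.
Since E[X] ≥ 1, the first-moment bound is inconclusive at n = 579; it does NOT by itself certify R_3(10) > 579.

E[X] = 359717662713462041560/328256967394537077627 ≈ 1.0958; E[X] ≥ 1; first-moment method inconclusive here.


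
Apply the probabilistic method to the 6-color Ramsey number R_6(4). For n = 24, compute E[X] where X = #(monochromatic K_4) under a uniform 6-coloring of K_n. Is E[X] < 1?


E[X] = C(24, 4) · 6^{1 − 6} = 10626 · 6^{−5} = 10626/7776.
As a reduced fraction: E[X] = 1771/1296 ≈ 1.367.
Is E[X] < 1? NO.
Since E[X] ≥ 1, the first-moment bound is inconclusive at n = 24; it does NOT by itself certify R_6(4) > 24.

E[X] = 1771/1296 ≈ 1.367; E[X] ≥ 1; first-moment method inconclusive here.


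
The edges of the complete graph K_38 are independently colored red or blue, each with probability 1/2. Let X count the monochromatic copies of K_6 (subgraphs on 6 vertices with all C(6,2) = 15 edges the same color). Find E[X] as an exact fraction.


Let X = Σ_S X_S over the C(38, 6) = 2760681 subsets S of size 6, where X_S = 1 if the K_6 on S is monochromatic.
For a fixed S, the K_6 on S has C(6, 2) = 15 edges. P[all 15 edges red] = (1/2)^15, and likewise for blue, so P[monochromatic] = 2·(1/2)^15 = 2^{1 − 15} = 1/16384.
By linearity: E[X] = C(38, 6) · 2^{1 − 15} = 2760681 · 1/16384 = 2760681/16384.
Numerically: E[X] ≈ 168.49860.

E[X] = C(38,6)·2^(1−C(6,2)) = 2760681/16384 ≈ 168.49860.


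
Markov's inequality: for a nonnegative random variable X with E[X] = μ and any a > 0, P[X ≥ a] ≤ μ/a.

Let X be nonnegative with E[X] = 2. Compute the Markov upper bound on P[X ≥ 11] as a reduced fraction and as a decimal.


μ = E[X] = 2, a = 11.
Markov: P[X ≥ 11] ≤ μ/a = (2)/11 = 2/11.
Numerically: ≈ 0.18182.
(Since a = 11 > μ = 2.00000, the bound 2/11 is < 1 and informative.)

P[X ≥ 11] ≤ 2/11 ≈ 0.18182.


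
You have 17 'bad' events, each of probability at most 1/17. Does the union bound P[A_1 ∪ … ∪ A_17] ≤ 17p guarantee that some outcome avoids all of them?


Union bound: P[∪_{i=1}^{17} A_i] ≤ Σ_i P[A_i] ≤ 17·p = 17·(1/17) = 1.
Numerically: 1 ≈ 1.0000.
Is 1 < 1? NO.
Since the bound 1 is ≥ 1, the union bound is uninformative here; it does NOT by itself certify existence.

17·p = 1 ≈ 1.0000; existence NOT certified by the union bound.


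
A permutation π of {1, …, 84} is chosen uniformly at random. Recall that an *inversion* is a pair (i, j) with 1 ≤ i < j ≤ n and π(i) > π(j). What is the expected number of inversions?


Write X = Σ X_I over the C(84, 2) = 3486 pairs i < j, with X_I the indicator of one inversion.
There are 3486 indicators.
For each fixed pair i < j, the values π(i) and π(j) are two distinct elements of {1, …, 84} in uniformly random order; by symmetry P[π(i) > π(j)] = 1/2.
By linearity: E[X] = 3486 · (1/2) = C(84, 2) · (1/2) = 3486/2 = 1743 ≈ 1743.000000.

E[X] = 1743 = 1743.000000.


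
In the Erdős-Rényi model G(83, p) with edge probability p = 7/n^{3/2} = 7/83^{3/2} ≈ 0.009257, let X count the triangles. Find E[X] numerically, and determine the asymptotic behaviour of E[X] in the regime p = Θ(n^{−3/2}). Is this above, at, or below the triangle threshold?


Number of potential triangles: C(83, 3) = 91881.
Each occurs with probability p³ ≈ (0.009257)³ ≈ 7.933096e-07.
By linearity: E[X] = C(83, 3)·p³ ≈ 91881 · 7.933096e-07 ≈ 0.0729.
Since α = 3/2 > 1, p = c/n^{3/2} = o(1/n) is below the triangle threshold p ~ 1/n. Asymptotically E[X] ~ (c³/6)·n^{3(1−α)} = (7³/6)·n^{-1.5} → 0, so by Markov's inequality G has no triangles w.h.p.

E[X] ≈ 0.0729; in regime p = Θ(1/n^{3/2}) E[X] tends to 0 (below the triangle threshold p ~ 1/n).


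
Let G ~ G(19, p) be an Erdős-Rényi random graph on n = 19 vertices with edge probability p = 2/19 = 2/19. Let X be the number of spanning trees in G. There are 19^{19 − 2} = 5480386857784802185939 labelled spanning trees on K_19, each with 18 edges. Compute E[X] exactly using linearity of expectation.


K_19 has 19^{19 − 2} = 5480386857784802185939 labelled spanning trees.
For each such spanning tree H, let X_H = 1 if all 18 edges of H are present in G. Then P[X_H = 1] = p^{18} = (2/19)^{18} = 262144/104127350297911241532841.
By linearity of expectation: E[X] = Σ_H E[X_H] = 5480386857784802185939 · p^{18} = 5480386857784802185939 · 262144/104127350297911241532841 = 262144/19.
Numerically: E[X] ≈ 13797.

E[X] = 5480386857784802185939 · (2/19)^{18} = 262144/19 ≈ 13797.


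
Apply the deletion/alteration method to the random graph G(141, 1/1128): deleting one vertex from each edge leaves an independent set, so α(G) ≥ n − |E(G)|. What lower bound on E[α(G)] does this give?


E[|E(G)|] = C(141, 2)·p = 9870 · (1/1128) = 35/4.
E[α(G)] ≥ n − E[|E(G)|] = 141 − 35/4 = 529/4.
Numerically: ≈ 132.2500.
(This is only a lower bound; the true E[α(G)] may be larger.)

E[α(G)] ≥ 529/4 ≈ 132.2500.


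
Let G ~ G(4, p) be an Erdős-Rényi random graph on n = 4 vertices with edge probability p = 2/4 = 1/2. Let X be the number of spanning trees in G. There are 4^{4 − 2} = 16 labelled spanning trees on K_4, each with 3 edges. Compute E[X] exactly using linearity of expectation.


K_4 has 4^{4 − 2} = 16 labelled spanning trees.
For each such spanning tree H, let X_H = 1 if all 3 edges of H are present in G. Then P[X_H = 1] = p^{3} = (1/2)^{3} = 1/8.
Summing the indicators: E[X] = Σ_H E[X_H] = 16 · p^{3} = 16 · 1/8 = 2.
Numerically: E[X] ≈ 2.

E[X] = 16 · (1/2)^{3} = 2 ≈ 2.


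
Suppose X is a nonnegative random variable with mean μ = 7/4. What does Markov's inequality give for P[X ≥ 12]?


μ = E[X] = 7/4, a = 12.
Markov: P[X ≥ 12] ≤ μ/a = (7/4)/12 = 7/48.
Numerically: ≈ 0.145833.
(Since a = 12 > μ = 1.750000, the bound 7/48 is < 1 and informative.)

P[X ≥ 12] ≤ 7/48 ≈ 0.145833.


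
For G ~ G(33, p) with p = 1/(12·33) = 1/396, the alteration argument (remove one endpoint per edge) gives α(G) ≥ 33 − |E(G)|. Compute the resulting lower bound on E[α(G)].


E[|E(G)|] = C(33, 2)·p = 528 · (1/396) = 4/3.
E[α(G)] ≥ n − E[|E(G)|] = 33 − 4/3 = 95/3.
Numerically: ≈ 31.667.
(This is only a lower bound; the true E[α(G)] may be larger.)

E[α(G)] ≥ 95/3 ≈ 31.667.


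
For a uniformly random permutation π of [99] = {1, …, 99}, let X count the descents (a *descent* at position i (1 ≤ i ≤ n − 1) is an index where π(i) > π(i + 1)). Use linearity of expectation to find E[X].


Write X = Σ X_I over i = 1, …, 98, with X_I the indicator of one descent.
There are 98 indicators.
For each fixed i, the pair (π(i), π(i+1)) is a uniformly random ordered pair of distinct values from {1, …, 99}; by symmetry P[π(i) > π(i+1)] = 1/2.
By linearity: E[X] = 98 · (1/2) = (99 − 1) · (1/2) = 49 ≈ 49.00000.

E[X] = 49 = 49.00000.


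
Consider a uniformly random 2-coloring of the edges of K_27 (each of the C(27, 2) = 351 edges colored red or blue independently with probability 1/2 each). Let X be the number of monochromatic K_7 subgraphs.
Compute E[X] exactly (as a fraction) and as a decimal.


Let X = Σ_S X_S over the C(27, 7) = 888030 subsets S of size 7, where X_S = 1 if the K_7 on S is monochromatic.
For a fixed S, the K_7 on S has C(7, 2) = 21 edges. P[all 21 edges red] = (1/2)^21, and likewise for blue, so P[monochromatic] = 2·(1/2)^21 = 2^{1 − 21} = 1/1048576.
By linearity: E[X] = C(27, 7) · 2^{1 − 21} = 888030 · 1/1048576 = 444015/524288.
Numerically: E[X] ≈ 0.846891.

E[X] = C(27,7)·2^(1−C(7,2)) = 444015/524288 ≈ 0.846891.


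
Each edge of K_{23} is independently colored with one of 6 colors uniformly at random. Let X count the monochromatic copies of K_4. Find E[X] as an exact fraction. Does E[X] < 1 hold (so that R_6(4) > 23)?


E[X] = C(23, 4) · 6^{1 − 6} = 8855 · 6^{−5} = 8855/7776.
As a reduced fraction: E[X] = 8855/7776 ≈ 1.138760.
Is E[X] < 1? NO.
Since E[X] ≥ 1, the first-moment bound is inconclusive at n = 23; it does NOT by itself certify R_6(4) > 23.

E[X] = 8855/7776 ≈ 1.138760; E[X] ≥ 1; first-moment method inconclusive here.


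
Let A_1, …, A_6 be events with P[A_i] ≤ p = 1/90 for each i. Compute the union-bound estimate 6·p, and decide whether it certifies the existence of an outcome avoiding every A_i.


Union bound: P[∪_{i=1}^{6} A_i] ≤ Σ_i P[A_i] ≤ 6·p = 6·(1/90) = 1/15.
Numerically: 1/15 ≈ 0.066667.
Is 1/15 < 1? YES.
Since P[∪ A_i] ≤ 1/15 < 1, the complement has P[∩ A_i^c] ≥ 1 − 1/15 = 14/15 > 0, so some outcome avoids every A_i.

6·p = 1/15 ≈ 0.066667; existence CERTIFIED by the union bound.


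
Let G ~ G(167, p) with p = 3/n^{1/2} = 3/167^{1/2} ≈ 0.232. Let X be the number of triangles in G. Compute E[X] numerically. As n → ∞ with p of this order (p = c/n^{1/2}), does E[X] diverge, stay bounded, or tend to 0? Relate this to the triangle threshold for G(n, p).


Number of potential triangles: C(167, 3) = 762355.
Each occurs with probability p³ ≈ (0.232)³ ≈ 1.25109e-02.
By linearity: E[X] = C(167, 3)·p³ ≈ 762355 · 1.25109e-02 ≈ 9537.758.
Since α = 1/2 < 1, p = c/n^{1/2} ≫ 1/n is above the triangle threshold p ~ 1/n. Asymptotically E[X] ~ (c³/6)·n^{3(1−α)} = (3³/6)·n^{1.5} → ∞; triangles are abundant w.h.p.

E[X] ≈ 9537.758; in regime p = Θ(1/n^{1/2}) E[X] diverges (above the triangle threshold p ~ 1/n).


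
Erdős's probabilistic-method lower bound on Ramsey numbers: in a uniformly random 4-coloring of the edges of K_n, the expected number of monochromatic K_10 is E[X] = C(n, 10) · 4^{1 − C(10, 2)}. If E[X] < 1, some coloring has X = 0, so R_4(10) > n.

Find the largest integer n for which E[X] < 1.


We need C(n, 10) · 4^{1 − 45} < 1, i.e. C(n, 10) < 4^{45 − 1} = 309485009821345068724781056.
Check values of n near the boundary:
  n = 2019: C(2019, 10) = 303322949179835278009229628; 303322949179835278009229628 < 309485009821345068724781056? YES
  n = 2020: C(2020, 10) = 304832018578739931133653656; 304832018578739931133653656 < 309485009821345068724781056? YES
  n = 2021: C(2021, 10) = 306347841644770462864800616; 306347841644770462864800616 < 309485009821345068724781056? YES
  n = 2022: C(2022, 10) = 307870445231474093395937796; 307870445231474093395937796 < 309485009821345068724781056? YES
  n = 2023: C(2023, 10) = 309399856285778485315440716; 309399856285778485315440716 < 309485009821345068724781056? YES
  n = 2024: C(2024, 10) = 310936101848269937576192656; 310936101848269937576192656 < 309485009821345068724781056? NO
  n = 2025: C(2025, 10) = 312479209053472269772600560; 312479209053472269772600560 < 309485009821345068724781056? NO
  n = 2026: C(2026, 10) = 314029205130126398094885285; 314029205130126398094885285 < 309485009821345068724781056? NO
The largest n with C(n, 10) < 309485009821345068724781056 is n = 2023 (where E[X] = 77349964071444621328860179/77371252455336267181195264 ≈ 0.9997249). Hence R_4(10) > 2023, i.e. R_4(10) ≥ 2024.

Largest n = 2023; hence R_4(10) > 2023.


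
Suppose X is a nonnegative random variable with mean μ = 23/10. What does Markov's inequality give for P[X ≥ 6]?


μ = E[X] = 23/10, a = 6.
Markov: P[X ≥ 6] ≤ μ/a = (23/10)/6 = 23/60.
Numerically: ≈ 0.383333.
(Since a = 6 > μ = 2.300000, the bound 23/60 is < 1 and informative.)

P[X ≥ 6] ≤ 23/60 ≈ 0.383333.


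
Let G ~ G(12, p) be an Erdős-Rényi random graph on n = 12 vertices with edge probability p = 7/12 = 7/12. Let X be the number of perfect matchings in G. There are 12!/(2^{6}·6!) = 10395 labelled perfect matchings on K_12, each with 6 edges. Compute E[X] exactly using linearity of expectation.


K_12 has 12!/(2^{6}·6!) = 10395 labelled perfect matchings.
For each such perfect matching H, let X_H = 1 if all 6 edges of H are present in G. Then P[X_H = 1] = p^{6} = (7/12)^{6} = 117649/2985984.
Summing the indicators: E[X] = Σ_H E[X_H] = 10395 · p^{6} = 10395 · 117649/2985984 = 45294865/110592.
Numerically: E[X] ≈ 410.

E[X] = 10395 · (7/12)^{6} = 45294865/110592 ≈ 410.


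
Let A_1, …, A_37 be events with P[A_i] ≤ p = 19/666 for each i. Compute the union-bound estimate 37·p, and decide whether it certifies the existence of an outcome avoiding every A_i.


Union bound: P[∪_{i=1}^{37} A_i] ≤ Σ_i P[A_i] ≤ 37·p = 37·(19/666) = 19/18.
Numerically: 19/18 ≈ 1.0556.
Is 19/18 < 1? NO.
Since the bound 19/18 is ≥ 1, the union bound is uninformative here; it does NOT by itself certify existence.

37·p = 19/18 ≈ 1.0556; existence NOT certified by the union bound.


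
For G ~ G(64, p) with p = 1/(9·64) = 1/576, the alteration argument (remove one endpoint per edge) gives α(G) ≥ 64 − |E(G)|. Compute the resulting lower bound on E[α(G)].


E[|E(G)|] = C(64, 2)·p = 2016 · (1/576) = 7/2.
E[α(G)] ≥ n − E[|E(G)|] = 64 − 7/2 = 121/2.
Numerically: ≈ 60.500000.
(This is only a lower bound; the true E[α(G)] may be larger.)

E[α(G)] ≥ 121/2 ≈ 60.500000.


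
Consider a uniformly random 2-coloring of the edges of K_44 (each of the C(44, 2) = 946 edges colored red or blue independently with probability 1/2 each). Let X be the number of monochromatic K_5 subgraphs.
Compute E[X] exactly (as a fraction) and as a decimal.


Let X = Σ_S X_S over the C(44, 5) = 1086008 subsets S of size 5, where X_S = 1 if the K_5 on S is monochromatic.
For a fixed S, the K_5 on S has C(5, 2) = 10 edges. P[all 10 edges red] = (1/2)^10, and likewise for blue, so P[monochromatic] = 2·(1/2)^10 = 2^{1 − 10} = 1/512.
By linearity of expectation: E[X] = C(44, 5) · 2^{1 − 10} = 1086008 · 1/512 = 135751/64.
Numerically: E[X] ≈ 2121.109.

E[X] = C(44,5)·2^(1−C(5,2)) = 135751/64 ≈ 2121.109.


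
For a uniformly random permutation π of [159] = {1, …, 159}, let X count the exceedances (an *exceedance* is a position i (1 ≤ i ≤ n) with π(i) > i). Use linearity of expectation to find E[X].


Write X = Σ_{i=1}^{159} X_i, where X_i = 1_{π(i) > i}.
For each fixed i, π(i) is uniform over {1, …, 159} (marginal of a uniform permutation), so P[π(i) > i] = (n − i)/n. Summing: Σ_{i=1}^{159} (n − i)/n = (0 + 1 + … + 158)/159 = 159(159 − 1)/(2·159) = (159 − 1)/2.
Hence E[X] = Σ_{i=1}^{159} (159 − i)/159 = 79 ≈ 79.000.

E[X] = 79 = 79.000.


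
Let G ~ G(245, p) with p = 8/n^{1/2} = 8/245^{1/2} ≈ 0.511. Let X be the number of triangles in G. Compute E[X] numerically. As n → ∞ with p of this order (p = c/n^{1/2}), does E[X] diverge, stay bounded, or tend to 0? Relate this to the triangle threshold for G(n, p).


Number of potential triangles: C(245, 3) = 2421090.
Each occurs with probability p³ ≈ (0.511)³ ≈ 1.33512e-01.
By linearity: E[X] = C(245, 3)·p³ ≈ 2421090 · 1.33512e-01 ≈ 323244.965.
Since α = 1/2 < 1, p = c/n^{1/2} ≫ 1/n is above the triangle threshold p ~ 1/n. Asymptotically E[X] ~ (c³/6)·n^{3(1−α)} = (8³/6)·n^{1.5} → ∞; triangles are abundant w.h.p.

E[X] ≈ 323244.965; in regime p = Θ(1/n^{1/2}) E[X] diverges (above the triangle threshold p ~ 1/n).


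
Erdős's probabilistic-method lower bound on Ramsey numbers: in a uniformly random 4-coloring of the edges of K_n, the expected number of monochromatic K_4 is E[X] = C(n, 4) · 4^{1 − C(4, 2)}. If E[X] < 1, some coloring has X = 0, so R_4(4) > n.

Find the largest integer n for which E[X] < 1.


We need C(n, 4) · 4^{1 − 6} < 1, i.e. C(n, 4) < 4^{6 − 1} = 1024.
Check values of n near the boundary:
  n = 8: C(8, 4) = 70; 70 < 1024? YES
  n = 9: C(9, 4) = 126; 126 < 1024? YES
  n = 10: C(10, 4) = 210; 210 < 1024? YES
  n = 11: C(11, 4) = 330; 330 < 1024? YES
  n = 12: C(12, 4) = 495; 495 < 1024? YES
  n = 13: C(13, 4) = 715; 715 < 1024? YES
  n = 14: C(14, 4) = 1001; 1001 < 1024? YES
  n = 15: C(15, 4) = 1365; 1365 < 1024? NO
  n = 16: C(16, 4) = 1820; 1820 < 1024? NO
  n = 17: C(17, 4) = 2380; 2380 < 1024? NO
The largest n with C(n, 4) < 1024 is n = 14 (where E[X] = 1001/1024 ≈ 0.977539). Hence R_4(4) > 14, i.e. R_4(4) ≥ 15.

Largest n = 14; hence R_4(4) > 14.
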